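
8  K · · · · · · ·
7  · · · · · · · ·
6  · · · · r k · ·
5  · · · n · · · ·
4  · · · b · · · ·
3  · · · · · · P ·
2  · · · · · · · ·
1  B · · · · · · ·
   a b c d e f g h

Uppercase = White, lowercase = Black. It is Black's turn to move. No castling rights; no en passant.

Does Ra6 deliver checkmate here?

no

After Ra6: white king on a8; in check: yes, from the black rook on a6.
White has 2 legal replies: Kb8, Kb7.
In check but a legal move exists → not checkmate.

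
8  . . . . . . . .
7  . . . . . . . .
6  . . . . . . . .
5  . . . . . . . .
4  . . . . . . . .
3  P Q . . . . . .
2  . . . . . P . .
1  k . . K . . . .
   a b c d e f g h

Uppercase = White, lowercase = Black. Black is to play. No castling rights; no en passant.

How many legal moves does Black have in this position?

Black to move; king on a1.
In check: no.
Legal moves: none.
Count: 0.

0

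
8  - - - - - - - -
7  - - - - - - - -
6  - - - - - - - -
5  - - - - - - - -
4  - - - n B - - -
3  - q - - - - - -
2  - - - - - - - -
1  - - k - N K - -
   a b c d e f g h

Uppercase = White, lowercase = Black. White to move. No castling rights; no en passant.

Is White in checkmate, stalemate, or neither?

White to move; white king on f1.
In check: no.
Legal moves for White include: Ba8, Bh7, Bb7, Bg6, Bc6, Bf5, Bd5, Bf3, Bd3, Bg2, Bc2, Bh1, Bb1, Kg2, Kf2, Kg1, Nf3, Nd3+, ... (list truncated; more exist).
White has legal moves and is not in check → neither.

neither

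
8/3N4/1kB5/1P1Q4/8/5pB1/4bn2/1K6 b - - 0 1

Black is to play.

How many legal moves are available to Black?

2

Black to move; king on b6.
In check: yes, from the white knight on d7.
Legal moves: Ka7, Ka5.
Count: 2.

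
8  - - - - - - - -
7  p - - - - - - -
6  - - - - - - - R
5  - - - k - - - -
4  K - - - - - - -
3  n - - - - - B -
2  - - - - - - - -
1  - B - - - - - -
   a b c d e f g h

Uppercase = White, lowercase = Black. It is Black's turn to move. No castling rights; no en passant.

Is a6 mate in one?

After a6: white king on a4; in check: no.
White is not in check, so this cannot be checkmate.

no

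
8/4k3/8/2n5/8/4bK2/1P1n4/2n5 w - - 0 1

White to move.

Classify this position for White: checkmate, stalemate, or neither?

White to move; white king on f3.
In check: yes, from the black knight on d2.
King squares — e2: attacked by Nc1; f2: attacked by Be3; g2: available; e3: available; g3: available; e4: attacked by Nd2; f4: attacked by Be3; g4: available.
Legal moves for White: Kg4, Kg3, Kxe3, Kg2.
White is in check but has 4 legal moves → neither.

neither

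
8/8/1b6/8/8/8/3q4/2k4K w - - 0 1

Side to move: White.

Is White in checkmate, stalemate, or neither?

White to move; white king on h1.
In check: no.
King squares — g1: attacked by Bb6; g2: attacked by Qd2; h2: attacked by Qd2.
Legal moves for White: none.
Not in check and no legal moves → stalemate.

stalemate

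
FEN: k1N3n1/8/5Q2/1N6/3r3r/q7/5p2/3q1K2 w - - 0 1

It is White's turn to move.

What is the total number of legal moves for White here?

White to move; king on f1.
In check: yes, from the black queen on d1.
Legal moves: Kg2, Kxf2.
Count: 2.

2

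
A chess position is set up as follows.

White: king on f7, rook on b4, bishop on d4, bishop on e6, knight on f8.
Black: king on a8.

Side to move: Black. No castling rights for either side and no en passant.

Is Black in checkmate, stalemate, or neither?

stalemate

Black to move; black king on a8.
In check: no.
King squares — a7: attacked by Bd4; b7: attacked by Rb4; b8: attacked by Rb4.
Legal moves for Black: none.
Not in check and no legal moves → stalemate.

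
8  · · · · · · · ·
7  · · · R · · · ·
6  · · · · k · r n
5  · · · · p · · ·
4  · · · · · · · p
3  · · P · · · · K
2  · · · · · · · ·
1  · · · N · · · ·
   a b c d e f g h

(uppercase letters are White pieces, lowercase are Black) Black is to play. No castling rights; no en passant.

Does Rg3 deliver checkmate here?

no

After Rg3: white king on h3; in check: yes, from the black rook on g3.
White has 2 legal replies: Kxh4, Kh2.
In check but a legal move exists → not checkmate.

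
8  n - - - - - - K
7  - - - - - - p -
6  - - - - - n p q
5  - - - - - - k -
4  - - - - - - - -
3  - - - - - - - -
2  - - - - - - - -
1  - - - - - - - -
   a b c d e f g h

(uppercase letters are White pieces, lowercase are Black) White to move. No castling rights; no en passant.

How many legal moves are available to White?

0

White to move; king on h8.
In check: yes, from the black queen on h6.
Legal moves: none.
Count: 0.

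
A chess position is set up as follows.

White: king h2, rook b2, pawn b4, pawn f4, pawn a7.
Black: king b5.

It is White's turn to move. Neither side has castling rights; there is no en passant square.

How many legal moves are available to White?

White to move; king on h2.
In check: no.
Legal moves: Kh3, Kg3, Kg2, Kh1, Kg1, Rb3, Rg2, Rf2, Re2, Rd2, Rc2, Ra2, Rb1, a8=Q, a8=R, a8=B, a8=N, f5.
Count: 18.

18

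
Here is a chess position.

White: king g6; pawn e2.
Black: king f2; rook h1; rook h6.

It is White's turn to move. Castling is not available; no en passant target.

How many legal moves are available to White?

White to move; king on g6.
In check: yes, from the black rook on h6.
Legal moves: Kg7, Kf7, Kg5, Kf5.
Count: 4.

4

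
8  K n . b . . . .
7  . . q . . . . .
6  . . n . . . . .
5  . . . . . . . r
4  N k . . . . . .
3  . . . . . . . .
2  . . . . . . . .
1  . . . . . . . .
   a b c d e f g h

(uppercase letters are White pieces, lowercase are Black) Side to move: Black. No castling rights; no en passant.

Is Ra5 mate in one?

yes

After Ra5: white king on a8; in check: yes, from the black rook on a5.
King squares — a7: attacked by Ra5; b7: attacked by Qc7; b8: attacked by Nc6.
White has no legal moves → checkmate.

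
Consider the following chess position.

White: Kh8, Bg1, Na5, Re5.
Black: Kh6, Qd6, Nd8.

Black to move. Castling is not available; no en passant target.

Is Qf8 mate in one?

After Qf8: white king on h8; in check: yes, from the black queen on f8.
King squares — g7: attacked by Kh6; h7: attacked by Kh6; g8: attacked by Qf8.
White has no legal moves → checkmate.

yes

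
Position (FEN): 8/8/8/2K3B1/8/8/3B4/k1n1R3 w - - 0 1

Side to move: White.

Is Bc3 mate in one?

After Bc3: black king on a1; in check: yes, from the white bishop on c3.
Black has 2 legal replies: Ka2, Kb1.
In check but a legal move exists → not checkmate.

no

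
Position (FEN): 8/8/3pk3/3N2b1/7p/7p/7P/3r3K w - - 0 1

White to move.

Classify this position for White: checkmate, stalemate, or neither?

checkmate

White to move; white king on h1.
In check: yes, from the black rook on d1.
King squares — g1: attacked by Rd1; g2: attacked by Ph3; h2: own pawn.
Legal moves for White: none.
In check with no legal moves → checkmate.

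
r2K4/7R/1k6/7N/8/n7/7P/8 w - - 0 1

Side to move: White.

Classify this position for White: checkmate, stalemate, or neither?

White to move; white king on d8.
In check: yes, from the black rook on a8.
Legal moves for White: Ke7, Kd7.
White is in check but has 2 legal moves → neither.

neither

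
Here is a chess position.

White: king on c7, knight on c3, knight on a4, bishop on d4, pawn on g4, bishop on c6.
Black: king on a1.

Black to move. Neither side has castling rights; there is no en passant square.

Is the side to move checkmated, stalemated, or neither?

Black to move; black king on a1.
In check: no.
King squares — b1: attacked by Nc3; a2: attacked by Nc3; b2: attacked by Na4.
Legal moves for Black: none.
Not in check and no legal moves → stalemate.

stalemate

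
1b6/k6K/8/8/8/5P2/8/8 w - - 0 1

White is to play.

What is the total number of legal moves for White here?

6

White to move; king on h7.
In check: no.
Legal moves: Kh8, Kg8, Kg7, Kh6, Kg6, f4.
Count: 6.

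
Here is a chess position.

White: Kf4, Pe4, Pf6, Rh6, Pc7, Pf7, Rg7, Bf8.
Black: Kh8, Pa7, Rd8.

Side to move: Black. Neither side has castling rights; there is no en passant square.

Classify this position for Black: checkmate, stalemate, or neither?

Black to move; black king on h8.
In check: yes, from the white rook on h6.
King squares — g7: attacked by Pf6; h7: attacked by Rh6; g8: attacked by Pf7.
Legal moves for Black: none.
In check with no legal moves → checkmate.

checkmate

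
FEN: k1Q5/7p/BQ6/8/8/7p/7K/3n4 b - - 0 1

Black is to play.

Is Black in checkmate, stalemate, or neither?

Black to move; black king on a8.
In check: yes, from the white queen on c8.
King squares — a7: attacked by Qb6; b7: attacked by Ba6; b8: attacked by Qb6.
Legal moves for Black: none.
In check with no legal moves → checkmate.

checkmate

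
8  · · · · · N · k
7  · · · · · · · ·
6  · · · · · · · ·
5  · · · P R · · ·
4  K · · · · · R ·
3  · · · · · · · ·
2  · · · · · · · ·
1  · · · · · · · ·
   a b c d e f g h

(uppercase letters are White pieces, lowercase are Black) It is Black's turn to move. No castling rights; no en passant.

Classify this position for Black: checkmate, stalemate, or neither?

Black to move; black king on h8.
In check: no.
King squares — g7: attacked by Rg4; h7: attacked by Nf8; g8: attacked by Rg4.
Legal moves for Black: none.
Not in check and no legal moves → stalemate.

stalemate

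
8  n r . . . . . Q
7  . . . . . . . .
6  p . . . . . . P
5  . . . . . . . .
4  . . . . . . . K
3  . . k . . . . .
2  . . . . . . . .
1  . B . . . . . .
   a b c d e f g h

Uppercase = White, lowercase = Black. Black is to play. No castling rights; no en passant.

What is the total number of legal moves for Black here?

5

Black to move; king on c3.
In check: yes, from the white queen on h8.
Legal moves: Kc4, Kb4, Kb3, Kd2, Rxh8.
Count: 5.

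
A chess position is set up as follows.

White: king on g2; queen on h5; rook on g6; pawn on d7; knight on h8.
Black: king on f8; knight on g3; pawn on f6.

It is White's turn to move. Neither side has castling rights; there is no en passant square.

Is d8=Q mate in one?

After d8=Q: black king on f8; in check: yes, from the white queen on d8.
King squares — e7: attacked by Qd8; f7: attacked by Nh8; g7: attacked by Rg6; e8: attacked by Qd8; g8: attacked by Rg6.
Black has no legal moves → checkmate.

yes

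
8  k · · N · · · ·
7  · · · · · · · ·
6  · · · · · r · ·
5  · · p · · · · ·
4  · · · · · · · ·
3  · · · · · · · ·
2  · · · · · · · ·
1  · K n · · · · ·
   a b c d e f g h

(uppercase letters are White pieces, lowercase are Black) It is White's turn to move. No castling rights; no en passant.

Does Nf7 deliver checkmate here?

no

After Nf7: black king on a8; in check: no.
Black is not in check, so this cannot be checkmate.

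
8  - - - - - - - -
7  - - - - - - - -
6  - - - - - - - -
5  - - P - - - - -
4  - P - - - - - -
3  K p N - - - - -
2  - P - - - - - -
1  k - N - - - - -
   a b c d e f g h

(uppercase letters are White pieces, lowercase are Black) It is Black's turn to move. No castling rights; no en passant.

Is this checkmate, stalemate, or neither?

stalemate

Black to move; black king on a1.
In check: no.
King squares — b1: attacked by Nc3; a2: attacked by Nc1; b2: attacked by Ka3.
Legal moves for Black: none.
Not in check and no legal moves → stalemate.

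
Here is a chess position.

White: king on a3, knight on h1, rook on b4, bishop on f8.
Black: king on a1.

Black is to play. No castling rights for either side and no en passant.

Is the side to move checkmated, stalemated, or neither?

Black to move; black king on a1.
In check: no.
King squares — b1: attacked by Rb4; a2: attacked by Ka3; b2: attacked by Ka3.
Legal moves for Black: none.
Not in check and no legal moves → stalemate.

stalemate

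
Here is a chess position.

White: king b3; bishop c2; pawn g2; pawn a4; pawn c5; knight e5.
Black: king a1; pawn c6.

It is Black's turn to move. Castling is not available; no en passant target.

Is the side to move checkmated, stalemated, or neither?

stalemate

Black to move; black king on a1.
In check: no.
King squares — b1: attacked by Bc2; a2: attacked by Kb3; b2: attacked by Kb3.
Legal moves for Black: none.
Not in check and no legal moves → stalemate.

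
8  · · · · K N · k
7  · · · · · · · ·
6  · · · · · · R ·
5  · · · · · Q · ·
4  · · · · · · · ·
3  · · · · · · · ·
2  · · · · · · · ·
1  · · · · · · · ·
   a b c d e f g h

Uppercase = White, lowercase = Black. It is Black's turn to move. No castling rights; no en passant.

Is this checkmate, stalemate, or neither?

Black to move; black king on h8.
In check: no.
King squares — g7: attacked by Rg6; h7: attacked by Nf8; g8: attacked by Rg6.
Legal moves for Black: none.
Not in check and no legal moves → stalemate.

stalemate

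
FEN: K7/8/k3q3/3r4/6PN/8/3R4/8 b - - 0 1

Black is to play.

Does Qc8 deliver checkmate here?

After Qc8: white king on a8; in check: yes, from the black queen on c8.
King squares — a7: attacked by Ka6; b7: attacked by Ka6; b8: attacked by Qc8.
White has no legal moves → checkmate.

yes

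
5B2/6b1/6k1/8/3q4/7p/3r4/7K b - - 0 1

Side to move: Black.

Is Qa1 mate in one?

yes

After Qa1: white king on h1; in check: yes, from the black queen on a1.
King squares — g1: attacked by Qa1; g2: attacked by Rd2; h2: attacked by Rd2.
White has no legal moves → checkmate.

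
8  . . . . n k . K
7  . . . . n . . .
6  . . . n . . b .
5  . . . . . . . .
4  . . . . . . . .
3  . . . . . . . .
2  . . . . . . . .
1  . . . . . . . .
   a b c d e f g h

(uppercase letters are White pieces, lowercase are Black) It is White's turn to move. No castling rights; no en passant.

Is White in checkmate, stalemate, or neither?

White to move; white king on h8.
In check: no.
King squares — g7: attacked by Ne8; h7: attacked by Bg6; g8: attacked by Ne7.
Legal moves for White: none.
Not in check and no legal moves → stalemate.

stalemate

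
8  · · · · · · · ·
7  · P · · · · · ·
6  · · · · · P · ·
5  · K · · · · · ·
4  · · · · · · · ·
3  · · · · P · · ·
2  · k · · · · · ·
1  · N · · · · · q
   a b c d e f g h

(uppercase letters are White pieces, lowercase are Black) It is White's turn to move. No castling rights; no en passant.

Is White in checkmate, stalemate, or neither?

neither

White to move; white king on b5.
In check: no.
Legal moves for White: Kb6, Ka6, Kc5, Ka5, Kc4, Kb4, Ka4, Nc3, Na3, Nd2, b8=Q, b8=R, b8=B, b8=N, f7, e4.
White has 16 legal moves and is not in check → neither.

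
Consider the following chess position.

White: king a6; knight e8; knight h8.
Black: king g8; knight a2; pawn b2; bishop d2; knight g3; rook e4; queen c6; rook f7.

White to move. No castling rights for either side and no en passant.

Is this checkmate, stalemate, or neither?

White to move; white king on a6.
In check: yes, from the black queen on c6.
King squares — a5: attacked by Bd2; b5: attacked by Qc6; b6: attacked by Qc6; a7: attacked by Rf7; b7: attacked by Qc6.
Legal moves for White: none.
In check with no legal moves → checkmate.

checkmate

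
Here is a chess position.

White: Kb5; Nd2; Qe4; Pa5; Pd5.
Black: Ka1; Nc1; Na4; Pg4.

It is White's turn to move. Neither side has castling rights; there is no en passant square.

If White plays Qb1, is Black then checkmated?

yes

After Qb1: black king on a1; in check: yes, from the white queen on b1.
King squares — b1: attacked by Nd2; a2: attacked by Qb1; b2: attacked by Qb1.
Black has no legal moves → checkmate.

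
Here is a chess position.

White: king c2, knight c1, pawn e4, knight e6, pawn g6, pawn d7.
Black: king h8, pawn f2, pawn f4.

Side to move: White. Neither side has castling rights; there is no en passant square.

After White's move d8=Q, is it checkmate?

After d8=Q: black king on h8; in check: yes, from the white queen on d8.
King squares — g7: attacked by Ne6; h7: attacked by Pg6; g8: attacked by Qd8.
Black has no legal moves → checkmate.

yes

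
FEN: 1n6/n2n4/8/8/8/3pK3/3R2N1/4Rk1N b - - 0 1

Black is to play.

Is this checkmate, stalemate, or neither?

checkmate

Black to move; black king on f1.
In check: yes, from the white rook on e1.
King squares — e1: attacked by Ng2; g1: attacked by Re1; e2: attacked by Re1; f2: attacked by Nh1; g2: attacked by Rd2.
Legal moves for Black: none.
In check with no legal moves → checkmate.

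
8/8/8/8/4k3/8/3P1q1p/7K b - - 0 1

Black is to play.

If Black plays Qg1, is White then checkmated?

After Qg1: white king on h1; in check: yes, from the black queen on g1.
King squares — g1: attacked by Ph2; g2: attacked by Qg1; h2: attacked by Qg1.
White has no legal moves → checkmate.

yes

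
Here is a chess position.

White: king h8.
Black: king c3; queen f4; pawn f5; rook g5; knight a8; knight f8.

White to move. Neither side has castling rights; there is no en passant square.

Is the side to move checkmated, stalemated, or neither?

stalemate

White to move; white king on h8.
In check: no.
King squares — g7: attacked by Rg5; h7: attacked by Nf8; g8: attacked by Rg5.
Legal moves for White: none.
Not in check and no legal moves → stalemate.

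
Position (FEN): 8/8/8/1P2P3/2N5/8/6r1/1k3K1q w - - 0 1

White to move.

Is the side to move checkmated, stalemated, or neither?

White to move; white king on f1.
In check: yes, from the black queen on h1.
King squares — e1: attacked by Qh1; g1: attacked by Qh1; e2: attacked by Rg2; f2: attacked by Rg2; g2: attacked by Qh1.
Legal moves for White: none.
In check with no legal moves → checkmate.

checkmate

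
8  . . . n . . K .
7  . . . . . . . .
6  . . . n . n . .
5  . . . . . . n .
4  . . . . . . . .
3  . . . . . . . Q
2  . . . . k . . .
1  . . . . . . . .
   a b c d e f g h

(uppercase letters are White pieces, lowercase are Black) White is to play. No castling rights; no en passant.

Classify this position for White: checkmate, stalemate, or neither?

neither

White to move; white king on g8.
In check: yes, from the black knight on f6.
Legal moves for White: Kh8, Kf8, Kg7.
White is in check but has 3 legal moves → neither.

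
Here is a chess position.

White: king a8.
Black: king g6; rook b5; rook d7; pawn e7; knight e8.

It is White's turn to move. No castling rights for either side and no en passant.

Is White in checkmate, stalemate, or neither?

White to move; white king on a8.
In check: no.
King squares — a7: attacked by Rd7; b7: attacked by Rb5; b8: attacked by Rb5.
Legal moves for White: none.
Not in check and no legal moves → stalemate.

stalemate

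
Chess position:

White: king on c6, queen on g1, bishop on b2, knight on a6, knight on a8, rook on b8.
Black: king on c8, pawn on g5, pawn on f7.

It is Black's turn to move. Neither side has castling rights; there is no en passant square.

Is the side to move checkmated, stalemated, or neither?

Black to move; black king on c8.
In check: yes, from the white rook on b8.
King squares — b7: attacked by Kc6; c7: attacked by Na6; d7: attacked by Kc6; b8: attacked by Na6; d8: attacked by Rb8.
Legal moves for Black: none.
In check with no legal moves → checkmate.

checkmate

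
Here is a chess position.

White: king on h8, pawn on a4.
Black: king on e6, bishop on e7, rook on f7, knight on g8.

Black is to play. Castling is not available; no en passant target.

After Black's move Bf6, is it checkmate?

After Bf6: white king on h8; in check: yes, from the black bishop on f6.
White has 1 legal reply: Kxg8.
In check but a legal move exists → not checkmate.

no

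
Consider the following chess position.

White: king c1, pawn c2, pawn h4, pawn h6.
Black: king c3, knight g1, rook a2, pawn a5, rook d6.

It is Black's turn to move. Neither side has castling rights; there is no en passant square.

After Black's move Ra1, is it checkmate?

yes

After Ra1: white king on c1; in check: yes, from the black rook on a1.
King squares — b1: attacked by Ra1; d1: attacked by Ra1; b2: attacked by Kc3; c2: own pawn; d2: attacked by Kc3.
White has no legal moves → checkmate.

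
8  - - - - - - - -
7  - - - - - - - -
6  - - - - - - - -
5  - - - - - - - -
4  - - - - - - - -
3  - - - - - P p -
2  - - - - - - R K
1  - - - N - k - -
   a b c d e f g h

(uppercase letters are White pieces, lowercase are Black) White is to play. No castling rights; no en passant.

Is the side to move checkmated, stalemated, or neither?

neither

White to move; white king on h2.
In check: yes, from the black pawn on g3.
King squares — g1: attacked by Kf1; h1: available; g2: own rook; g3: available; h3: available.
Legal moves for White: Kh3, Kxg3, Kh1, Rxg3.
White is in check but has 4 legal moves → neither.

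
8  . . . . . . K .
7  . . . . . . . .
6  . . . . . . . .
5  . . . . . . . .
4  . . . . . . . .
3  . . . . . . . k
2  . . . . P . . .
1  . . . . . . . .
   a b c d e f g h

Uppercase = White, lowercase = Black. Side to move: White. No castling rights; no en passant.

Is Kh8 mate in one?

no

After Kh8: black king on h3; in check: no.
Black is not in check, so this cannot be checkmate.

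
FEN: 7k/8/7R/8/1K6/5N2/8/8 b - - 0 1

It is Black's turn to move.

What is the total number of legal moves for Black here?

Black to move; king on h8.
In check: yes, from the white rook on h6.
Legal moves: Kg8, Kg7.
Count: 2.

2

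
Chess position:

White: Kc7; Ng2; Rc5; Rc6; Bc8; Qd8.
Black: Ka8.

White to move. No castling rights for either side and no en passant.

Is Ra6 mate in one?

yes

After Ra6: black king on a8; in check: yes, from the white rook on a6.
King squares — a7: attacked by Ra6; b7: attacked by Kc7; b8: attacked by Kc7.
Black has no legal moves → checkmate.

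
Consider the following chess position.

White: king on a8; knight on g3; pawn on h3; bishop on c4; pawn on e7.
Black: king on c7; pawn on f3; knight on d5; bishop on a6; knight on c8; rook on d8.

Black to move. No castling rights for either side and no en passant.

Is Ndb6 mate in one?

yes

After Ndb6: white king on a8; in check: yes, from the black knight on b6.
King squares — a7: attacked by Nc8; b7: attacked by Ba6; b8: attacked by Kc7.
White has no legal moves → checkmate.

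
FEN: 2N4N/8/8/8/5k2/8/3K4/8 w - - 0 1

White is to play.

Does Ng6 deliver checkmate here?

no

After Ng6: black king on f4; in check: yes, from the white knight on g6.
Black has 6 legal replies: Kg5, Kf5, Kg4, Ke4, Kg3, Kf3.
In check but a legal move exists → not checkmate.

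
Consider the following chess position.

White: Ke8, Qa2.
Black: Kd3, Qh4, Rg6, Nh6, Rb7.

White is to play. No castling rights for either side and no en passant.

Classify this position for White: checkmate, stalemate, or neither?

neither

White to move; white king on e8.
In check: no.
Legal moves for White include: Kf8, Qg8, Qa8, Qf7, Qa7, Qe6, Qa6+, Qd5+, Qa5, Qc4+, Qa4, Qb3+, Qa3+, Qh2, Qg2, Qf2, Qe2+, Qd2+, ... (list truncated; more exist).
White has legal moves and is not in check → neither.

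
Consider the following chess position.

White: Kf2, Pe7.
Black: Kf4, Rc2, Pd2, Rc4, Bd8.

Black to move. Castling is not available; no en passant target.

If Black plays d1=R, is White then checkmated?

After d1=R: white king on f2; in check: yes, from the black rook on c2.
King squares — e1: attacked by Rd1; f1: attacked by Rd1; g1: attacked by Rd1; e2: attacked by Rc2; g2: attacked by Rc2; e3: attacked by Kf4; f3: attacked by Kf4; g3: attacked by Kf4.
White has no legal moves → checkmate.

yes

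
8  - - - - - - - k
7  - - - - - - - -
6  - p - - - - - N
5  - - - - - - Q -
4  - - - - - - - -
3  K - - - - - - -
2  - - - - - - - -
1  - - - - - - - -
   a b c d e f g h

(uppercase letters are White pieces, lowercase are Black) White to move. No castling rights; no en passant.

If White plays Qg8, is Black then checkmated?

yes

After Qg8: black king on h8; in check: yes, from the white queen on g8.
King squares — g7: attacked by Qg8; h7: attacked by Qg8; g8: attacked by Nh6.
Black has no legal moves → checkmate.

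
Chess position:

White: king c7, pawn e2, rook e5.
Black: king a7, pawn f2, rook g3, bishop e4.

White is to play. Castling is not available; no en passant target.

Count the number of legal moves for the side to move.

White to move; king on c7.
In check: no.
Legal moves: Kd8, Kc8, Kd7, Kd6, Re8, Re7, Re6, Rh5, Rg5, Rf5, Rd5, Rc5, Rb5, Ra5#, Rxe4, e3.
Count: 16.

16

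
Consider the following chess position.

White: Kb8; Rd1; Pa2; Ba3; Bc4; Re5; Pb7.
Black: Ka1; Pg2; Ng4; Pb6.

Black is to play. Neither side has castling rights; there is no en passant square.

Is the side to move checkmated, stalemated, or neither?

Black to move; black king on a1.
In check: yes, from the white rook on d1.
King squares — b1: attacked by Rd1; a2: attacked by Bc4; b2: attacked by Ba3.
Legal moves for Black: none.
In check with no legal moves → checkmate.

checkmate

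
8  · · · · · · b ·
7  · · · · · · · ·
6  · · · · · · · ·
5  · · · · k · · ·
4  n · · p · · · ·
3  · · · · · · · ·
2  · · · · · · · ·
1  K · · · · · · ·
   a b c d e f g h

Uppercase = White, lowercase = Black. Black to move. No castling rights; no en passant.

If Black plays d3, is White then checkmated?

After d3: white king on a1; in check: no.
White is not in check, so this cannot be checkmate.

no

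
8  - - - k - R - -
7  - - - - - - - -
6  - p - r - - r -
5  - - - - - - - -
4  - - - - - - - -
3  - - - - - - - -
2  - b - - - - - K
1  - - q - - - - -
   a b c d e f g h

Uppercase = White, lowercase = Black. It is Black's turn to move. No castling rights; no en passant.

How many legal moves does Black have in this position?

Black to move; king on d8.
In check: yes, from the white rook on f8.
Legal moves: Ke7, Kd7, Kc7.
Count: 3.

3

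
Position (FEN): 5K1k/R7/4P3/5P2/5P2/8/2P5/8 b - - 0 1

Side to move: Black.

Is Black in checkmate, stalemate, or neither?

Black to move; black king on h8.
In check: no.
King squares — g7: attacked by Ra7; h7: attacked by Ra7; g8: attacked by Kf8.
Legal moves for Black: none.
Not in check and no legal moves → stalemate.

stalemate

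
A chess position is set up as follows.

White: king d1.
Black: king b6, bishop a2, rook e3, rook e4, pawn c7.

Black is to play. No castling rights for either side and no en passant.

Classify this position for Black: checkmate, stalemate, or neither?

Black to move; black king on b6.
In check: no.
Legal moves for Black include: Kb7, Ka7, Kc6, Ka6, Kc5, Kb5, Ka5, Re8, Re7, Re6, Re5, Rh4, Rg4, Rf4, Rd4+, Rc4, Rb4, Ra4, ... (list truncated; more exist).
Black has legal moves and is not in check → neither.

neither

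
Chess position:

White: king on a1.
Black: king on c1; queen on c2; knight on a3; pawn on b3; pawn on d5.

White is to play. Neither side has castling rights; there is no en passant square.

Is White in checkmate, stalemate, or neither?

stalemate

White to move; white king on a1.
In check: no.
King squares — b1: attacked by Kc1; a2: attacked by Qc2; b2: attacked by Kc1.
Legal moves for White: none.
Not in check and no legal moves → stalemate.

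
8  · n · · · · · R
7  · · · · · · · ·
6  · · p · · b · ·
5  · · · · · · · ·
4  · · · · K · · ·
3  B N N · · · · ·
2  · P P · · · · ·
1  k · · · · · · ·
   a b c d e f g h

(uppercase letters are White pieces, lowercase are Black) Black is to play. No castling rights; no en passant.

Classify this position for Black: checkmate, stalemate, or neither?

checkmate

Black to move; black king on a1.
In check: yes, from the white knight on b3.
King squares — b1: attacked by Nc3; a2: attacked by Nc3; b2: attacked by Ba3.
Legal moves for Black: none.
In check with no legal moves → checkmate.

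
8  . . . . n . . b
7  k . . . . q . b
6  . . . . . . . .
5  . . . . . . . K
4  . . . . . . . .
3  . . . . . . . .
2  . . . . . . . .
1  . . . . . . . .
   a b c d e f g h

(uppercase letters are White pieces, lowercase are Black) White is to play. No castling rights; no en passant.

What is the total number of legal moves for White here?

4

White to move; king on h5.
In check: yes, from the black queen on f7.
Legal moves: Kh6, Kg5, Kh4, Kg4.
Count: 4.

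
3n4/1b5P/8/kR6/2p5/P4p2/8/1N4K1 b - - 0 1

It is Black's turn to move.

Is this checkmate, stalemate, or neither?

Black to move; black king on a5.
In check: yes, from the white rook on b5.
Legal moves for Black: Ka6, Kxb5, Ka4.
Black is in check but has 3 legal moves → neither.

neither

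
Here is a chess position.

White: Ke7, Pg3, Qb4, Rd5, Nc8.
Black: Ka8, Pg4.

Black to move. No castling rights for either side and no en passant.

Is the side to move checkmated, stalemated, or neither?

Black to move; black king on a8.
In check: no.
King squares — a7: attacked by Nc8; b7: attacked by Qb4; b8: attacked by Qb4.
Legal moves for Black: none.
Not in check and no legal moves → stalemate.

stalemate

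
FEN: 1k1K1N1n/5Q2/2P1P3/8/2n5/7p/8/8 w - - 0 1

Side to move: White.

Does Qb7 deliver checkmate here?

yes

After Qb7: black king on b8; in check: yes, from the white queen on b7.
King squares — a7: attacked by Qb7; b7: attacked by Pc6; c7: attacked by Qb7; a8: attacked by Qb7; c8: attacked by Qb7.
Black has no legal moves → checkmate.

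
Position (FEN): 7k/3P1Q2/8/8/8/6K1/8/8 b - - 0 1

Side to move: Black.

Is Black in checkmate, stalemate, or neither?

stalemate

Black to move; black king on h8.
In check: no.
King squares — g7: attacked by Qf7; h7: attacked by Qf7; g8: attacked by Qf7.
Legal moves for Black: none.
Not in check and no legal moves → stalemate.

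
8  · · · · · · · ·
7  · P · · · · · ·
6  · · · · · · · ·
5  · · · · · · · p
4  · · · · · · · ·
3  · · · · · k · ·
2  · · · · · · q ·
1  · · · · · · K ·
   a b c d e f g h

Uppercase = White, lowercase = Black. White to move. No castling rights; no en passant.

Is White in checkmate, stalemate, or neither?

checkmate

White to move; white king on g1.
In check: yes, from the black queen on g2.
King squares — f1: attacked by Qg2; h1: attacked by Qg2; f2: attacked by Qg2; g2: attacked by Kf3; h2: attacked by Qg2.
Legal moves for White: none.
In check with no legal moves → checkmate.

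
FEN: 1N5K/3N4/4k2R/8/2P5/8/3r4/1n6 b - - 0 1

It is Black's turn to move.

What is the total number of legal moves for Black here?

3

Black to move; king on e6.
In check: yes, from the white rook on h6.
Legal moves: Kf7, Ke7, Kf5.
Count: 3.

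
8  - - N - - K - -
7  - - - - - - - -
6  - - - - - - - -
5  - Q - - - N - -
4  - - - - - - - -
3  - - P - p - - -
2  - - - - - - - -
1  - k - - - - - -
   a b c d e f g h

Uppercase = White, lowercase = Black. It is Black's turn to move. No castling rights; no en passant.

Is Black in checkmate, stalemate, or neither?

neither

Black to move; black king on b1.
In check: yes, from the white queen on b5.
Legal moves for Black: Kc2, Ka2, Kc1, Ka1.
Black is in check but has 4 legal moves → neither.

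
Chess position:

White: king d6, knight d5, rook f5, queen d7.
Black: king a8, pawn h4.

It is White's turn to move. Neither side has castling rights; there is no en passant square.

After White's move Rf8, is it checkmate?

yes

After Rf8: black king on a8; in check: yes, from the white rook on f8.
King squares — a7: attacked by Qd7; b7: attacked by Qd7; b8: attacked by Rf8.
Black has no legal moves → checkmate.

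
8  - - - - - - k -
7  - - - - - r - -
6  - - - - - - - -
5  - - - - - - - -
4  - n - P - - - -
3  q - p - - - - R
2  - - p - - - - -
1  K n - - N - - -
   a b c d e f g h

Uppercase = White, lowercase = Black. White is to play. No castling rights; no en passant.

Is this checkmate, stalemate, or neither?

White to move; white king on a1.
In check: yes, from the black queen on a3.
King squares — b1: attacked by Pc2; a2: attacked by Qa3; b2: attacked by Qa3.
Legal moves for White: none.
In check with no legal moves → checkmate.

checkmate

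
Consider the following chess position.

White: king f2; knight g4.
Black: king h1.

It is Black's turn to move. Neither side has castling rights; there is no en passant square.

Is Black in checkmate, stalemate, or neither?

Black to move; black king on h1.
In check: no.
King squares — g1: attacked by Kf2; g2: attacked by Kf2; h2: attacked by Ng4.
Legal moves for Black: none.
Not in check and no legal moves → stalemate.

stalemate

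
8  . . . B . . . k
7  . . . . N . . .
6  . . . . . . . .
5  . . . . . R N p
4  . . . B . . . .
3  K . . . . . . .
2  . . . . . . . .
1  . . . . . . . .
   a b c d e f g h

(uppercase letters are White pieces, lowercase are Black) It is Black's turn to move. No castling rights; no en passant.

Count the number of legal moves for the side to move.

Black to move; king on h8.
In check: yes, from the white bishop on d4.
Legal moves: none.
Count: 0.

0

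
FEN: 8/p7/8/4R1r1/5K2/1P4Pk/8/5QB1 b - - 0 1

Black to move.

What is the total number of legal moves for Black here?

Black to move; king on h3.
In check: yes, from the white queen on f1.
Legal moves: none.
Count: 0.

0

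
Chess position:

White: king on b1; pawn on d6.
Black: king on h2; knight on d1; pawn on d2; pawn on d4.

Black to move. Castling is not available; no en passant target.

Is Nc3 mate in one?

After Nc3: white king on b1; in check: yes, from the black knight on c3.
White has 3 legal replies: Kc2, Kb2, Ka1.
In check but a legal move exists → not checkmate.

no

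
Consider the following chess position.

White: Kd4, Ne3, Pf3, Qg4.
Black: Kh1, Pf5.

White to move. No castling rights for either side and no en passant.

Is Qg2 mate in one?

yes

After Qg2: black king on h1; in check: yes, from the white queen on g2.
King squares — g1: attacked by Qg2; g2: attacked by Ne3; h2: attacked by Qg2.
Black has no legal moves → checkmate.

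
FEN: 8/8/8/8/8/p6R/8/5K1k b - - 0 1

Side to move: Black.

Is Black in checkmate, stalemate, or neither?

Black to move; black king on h1.
In check: yes, from the white rook on h3.
King squares — g1: attacked by Kf1; g2: attacked by Kf1; h2: attacked by Rh3.
Legal moves for Black: none.
In check with no legal moves → checkmate.

checkmate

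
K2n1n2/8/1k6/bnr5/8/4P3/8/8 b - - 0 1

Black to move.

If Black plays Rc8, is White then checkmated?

After Rc8: white king on a8; in check: yes, from the black rook on c8.
King squares — a7: attacked by Nb5; b7: attacked by Kb6; b8: attacked by Rc8.
White has no legal moves → checkmate.

yes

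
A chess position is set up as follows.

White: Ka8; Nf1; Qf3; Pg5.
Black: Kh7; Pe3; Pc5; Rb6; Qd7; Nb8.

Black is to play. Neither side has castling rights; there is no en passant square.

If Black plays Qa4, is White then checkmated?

After Qa4: white king on a8; in check: yes, from the black queen on a4.
King squares — a7: attacked by Qa4; b7: attacked by Rb6; b8: attacked by Rb6.
White has no legal moves → checkmate.

yes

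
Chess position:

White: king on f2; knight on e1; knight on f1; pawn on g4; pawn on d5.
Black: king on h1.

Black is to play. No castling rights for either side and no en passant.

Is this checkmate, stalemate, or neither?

stalemate

Black to move; black king on h1.
In check: no.
King squares — g1: attacked by Kf2; g2: attacked by Ne1; h2: attacked by Nf1.
Legal moves for Black: none.
Not in check and no legal moves → stalemate.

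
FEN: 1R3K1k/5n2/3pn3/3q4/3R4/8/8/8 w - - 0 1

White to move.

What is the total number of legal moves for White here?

White to move; king on f8.
In check: yes, from the black knight on e6.
Legal moves: Ke8, Kxf7+, Ke7+.
Count: 3.

3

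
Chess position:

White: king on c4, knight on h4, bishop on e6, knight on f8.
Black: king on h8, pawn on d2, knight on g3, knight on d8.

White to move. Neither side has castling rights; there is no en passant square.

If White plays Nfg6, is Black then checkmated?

no

After Nfg6: black king on h8; in check: yes, from the white knight on g6.
Black has 2 legal replies: Kh7, Kg7.
In check but a legal move exists → not checkmate.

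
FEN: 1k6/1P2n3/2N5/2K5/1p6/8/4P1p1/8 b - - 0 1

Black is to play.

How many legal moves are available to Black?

3

Black to move; king on b8.
In check: yes, from the white knight on c6.
Legal moves: Kc7, Kxb7, Nxc6.
Count: 3.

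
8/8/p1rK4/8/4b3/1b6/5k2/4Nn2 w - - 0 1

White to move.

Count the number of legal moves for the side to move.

3

White to move; king on d6.
In check: yes, from the black rook on c6.
Legal moves: Ke7, Kd7, Ke5.
Count: 3.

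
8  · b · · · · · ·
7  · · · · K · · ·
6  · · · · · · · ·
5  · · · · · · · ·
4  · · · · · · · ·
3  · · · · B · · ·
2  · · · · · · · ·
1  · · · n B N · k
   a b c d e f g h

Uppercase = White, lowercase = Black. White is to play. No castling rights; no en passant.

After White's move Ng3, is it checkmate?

After Ng3: black king on h1; in check: yes, from the white knight on g3.
Black has 3 legal replies: Kh2, Kg2, Bxg3.
In check but a legal move exists → not checkmate.

no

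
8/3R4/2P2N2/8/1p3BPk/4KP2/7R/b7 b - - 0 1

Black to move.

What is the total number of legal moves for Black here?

Black to move; king on h4.
In check: yes, from the white rook on h2.
Legal moves: none.
Count: 0.

0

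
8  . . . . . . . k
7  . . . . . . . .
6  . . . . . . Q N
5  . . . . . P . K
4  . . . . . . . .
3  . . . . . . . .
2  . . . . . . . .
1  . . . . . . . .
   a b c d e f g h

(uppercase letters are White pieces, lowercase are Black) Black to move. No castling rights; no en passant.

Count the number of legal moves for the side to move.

Black to move; king on h8.
In check: no.
Legal moves: none.
Count: 0.

0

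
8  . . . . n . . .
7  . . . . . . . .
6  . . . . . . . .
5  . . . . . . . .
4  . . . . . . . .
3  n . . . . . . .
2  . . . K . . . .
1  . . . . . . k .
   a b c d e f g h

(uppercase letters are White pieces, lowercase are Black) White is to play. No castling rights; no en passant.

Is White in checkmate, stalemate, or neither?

White to move; white king on d2.
In check: no.
Legal moves for White: Ke3, Kd3, Kc3, Ke2, Ke1, Kd1, Kc1.
White has 7 legal moves and is not in check → neither.

neither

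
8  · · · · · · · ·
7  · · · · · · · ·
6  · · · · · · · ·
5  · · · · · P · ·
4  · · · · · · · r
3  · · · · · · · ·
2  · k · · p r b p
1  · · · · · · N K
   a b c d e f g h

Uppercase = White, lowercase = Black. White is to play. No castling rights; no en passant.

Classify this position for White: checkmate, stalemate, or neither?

White to move; white king on h1.
In check: yes, from the black bishop on g2.
King squares — g1: own knight; g2: attacked by Rf2; h2: attacked by Rh4.
Legal moves for White: none.
In check with no legal moves → checkmate.

checkmate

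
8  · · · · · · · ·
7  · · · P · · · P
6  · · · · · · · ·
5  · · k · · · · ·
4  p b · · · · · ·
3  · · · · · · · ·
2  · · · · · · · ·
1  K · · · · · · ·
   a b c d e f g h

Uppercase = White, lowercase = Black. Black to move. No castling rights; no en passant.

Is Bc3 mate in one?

After Bc3: white king on a1; in check: yes, from the black bishop on c3.
White has 2 legal replies: Ka2, Kb1.
In check but a legal move exists → not checkmate.

no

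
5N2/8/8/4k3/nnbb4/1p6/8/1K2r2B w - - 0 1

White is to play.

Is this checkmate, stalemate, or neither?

White to move; white king on b1.
In check: yes, from the black rook on e1.
King squares — a1: attacked by Re1; c1: attacked by Re1; a2: attacked by Pb3; b2: attacked by Na4; c2: attacked by Pb3.
Legal moves for White: none.
In check with no legal moves → checkmate.

checkmate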